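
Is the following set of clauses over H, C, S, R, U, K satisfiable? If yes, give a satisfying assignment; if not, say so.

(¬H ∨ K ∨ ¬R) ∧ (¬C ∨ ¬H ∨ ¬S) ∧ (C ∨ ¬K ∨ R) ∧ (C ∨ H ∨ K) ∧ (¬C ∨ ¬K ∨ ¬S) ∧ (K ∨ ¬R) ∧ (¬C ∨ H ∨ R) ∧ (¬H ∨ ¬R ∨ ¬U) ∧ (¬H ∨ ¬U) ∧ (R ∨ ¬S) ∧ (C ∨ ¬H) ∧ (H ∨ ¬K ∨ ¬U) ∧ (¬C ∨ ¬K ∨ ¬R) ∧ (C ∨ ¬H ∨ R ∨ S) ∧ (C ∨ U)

Set H = True.
  then (¬H ∨ ¬U) forces U = False.
  then (C ∨ ¬H) forces C = True.
  then (¬C ∨ ¬H ∨ ¬S) forces S = False.
Try R = True:
  (¬H ∨ K ∨ ¬R) forces K = True.
  clause (¬C ∨ ¬K ∨ ¬R) is falsified — backtrack.
So R = False.
Set K = True.
All clauses satisfied.

H: True; C: True; S: False; R: False; U: False; K: True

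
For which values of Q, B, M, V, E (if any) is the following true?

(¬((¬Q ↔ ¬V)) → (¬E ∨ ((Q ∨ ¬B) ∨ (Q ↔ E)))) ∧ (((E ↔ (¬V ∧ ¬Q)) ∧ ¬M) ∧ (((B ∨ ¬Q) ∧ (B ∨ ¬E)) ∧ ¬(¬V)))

Q = False, B = False, M = False, V = True, E = False

  ¬((¬Q ↔ ¬V)) → (¬E ∨ ((Q ∨ ¬B) ∨ (Q ↔ E))) = True
    ¬((¬Q ↔ ¬V)) = True
      ¬Q ↔ ¬V = False
        ¬Q = True
        ¬V = False
    ¬E ∨ ((Q ∨ ¬B) ∨ (Q ↔ E)) = True
      ¬E = True
      (Q ∨ ¬B) ∨ (Q ↔ E) = True
        Q ∨ ¬B = True
          ¬B = True
        Q ↔ E = True
  ((E ↔ (¬V ∧ ¬Q)) ∧ ¬M) ∧ (((B ∨ ¬Q) ∧ (B ∨ ¬E)) ∧ ¬(¬V)) = True
    (E ↔ (¬V ∧ ¬Q)) ∧ ¬M = True
      E ↔ (¬V ∧ ¬Q) = True
        ¬V ∧ ¬Q = False
          ¬V = False
          ¬Q = True
      ¬M = True
    ((B ∨ ¬Q) ∧ (B ∨ ¬E)) ∧ ¬(¬V) = True
      (B ∨ ¬Q) ∧ (B ∨ ¬E) = True
        B ∨ ¬Q = True
          ¬Q = True
        B ∨ ¬E = True
          ¬E = True
      ¬(¬V) = True
        ¬V = False
Both conjuncts True, so the formula holds.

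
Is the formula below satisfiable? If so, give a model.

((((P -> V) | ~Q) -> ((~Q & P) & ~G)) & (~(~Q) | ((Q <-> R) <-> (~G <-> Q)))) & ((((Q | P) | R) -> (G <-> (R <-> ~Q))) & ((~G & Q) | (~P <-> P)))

R=T, V=F, G=F, Q=T, P=T

  (((P -> V) | ~Q) -> ((~Q & P) & ~G)) & (~(~Q) | ((Q <-> R) <-> (~G <-> Q))) = True
    ((P -> V) | ~Q) -> ((~Q & P) & ~G) = True
      (P -> V) | ~Q = False
        P -> V = False
        ~Q = False
      (~Q & P) & ~G = False
        ~Q & P = False
          ~Q = False
        ~G = True
    ~(~Q) | ((Q <-> R) <-> (~G <-> Q)) = True
      ~(~Q) = True
        ~Q = False
      (Q <-> R) <-> (~G <-> Q) = True
        Q <-> R = True
        ~G <-> Q = True
          ~G = True
  (((Q | P) | R) -> (G <-> (R <-> ~Q))) & ((~G & Q) | (~P <-> P)) = True
    ((Q | P) | R) -> (G <-> (R <-> ~Q)) = True
      (Q | P) | R = True
        Q | P = True
      G <-> (R <-> ~Q) = True
        R <-> ~Q = False
          ~Q = False
    (~G & Q) | (~P <-> P) = True
      ~G & Q = True
        ~G = True
      ~P <-> P = False
        ~P = False
Both conjuncts True, so the formula holds.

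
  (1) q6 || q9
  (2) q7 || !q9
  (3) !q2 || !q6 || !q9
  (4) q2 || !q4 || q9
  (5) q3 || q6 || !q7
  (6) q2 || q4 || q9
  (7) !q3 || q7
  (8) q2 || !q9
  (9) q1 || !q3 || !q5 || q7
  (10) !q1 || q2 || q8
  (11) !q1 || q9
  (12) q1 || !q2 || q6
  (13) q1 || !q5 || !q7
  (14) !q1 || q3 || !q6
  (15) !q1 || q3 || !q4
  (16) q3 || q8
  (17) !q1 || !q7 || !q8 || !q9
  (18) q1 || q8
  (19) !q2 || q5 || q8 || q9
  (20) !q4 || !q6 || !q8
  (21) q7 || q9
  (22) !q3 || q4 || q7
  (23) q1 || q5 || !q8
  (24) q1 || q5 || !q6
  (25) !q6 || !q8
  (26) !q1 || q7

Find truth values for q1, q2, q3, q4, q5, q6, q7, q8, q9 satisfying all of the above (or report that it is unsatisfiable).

q1: True, q2: True, q3: True, q4: False, q5: True, q6: False, q7: True, q8: False, q9: True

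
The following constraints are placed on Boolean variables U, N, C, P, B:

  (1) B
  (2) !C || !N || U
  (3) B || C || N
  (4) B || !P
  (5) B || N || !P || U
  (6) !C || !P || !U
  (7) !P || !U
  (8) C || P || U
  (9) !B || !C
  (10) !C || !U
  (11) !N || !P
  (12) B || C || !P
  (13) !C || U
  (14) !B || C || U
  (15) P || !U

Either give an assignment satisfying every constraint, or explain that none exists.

No satisfying assignment exists.

Case B = True:
  (!B || !C) forces C = False.
  (!B || C || U) forces U = True.
  (!P || !U) forces P = False.
  Clause (P || !U) is falsified — contradiction.
Case B = False:
  Clause (B) is falsified — contradiction.
Both cases fail, so the formula is unsatisfiable.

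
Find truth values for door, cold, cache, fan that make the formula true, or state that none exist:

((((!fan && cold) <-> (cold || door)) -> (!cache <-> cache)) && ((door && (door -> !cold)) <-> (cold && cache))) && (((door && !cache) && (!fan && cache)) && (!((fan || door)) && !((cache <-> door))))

Case door = True: the conjunct !((fan || door)) becomes !((fan || True)) = False.
Case door = False: the conjunct door is False.
Both cases fail — unsatisfiable.

The formula is unsatisfiable.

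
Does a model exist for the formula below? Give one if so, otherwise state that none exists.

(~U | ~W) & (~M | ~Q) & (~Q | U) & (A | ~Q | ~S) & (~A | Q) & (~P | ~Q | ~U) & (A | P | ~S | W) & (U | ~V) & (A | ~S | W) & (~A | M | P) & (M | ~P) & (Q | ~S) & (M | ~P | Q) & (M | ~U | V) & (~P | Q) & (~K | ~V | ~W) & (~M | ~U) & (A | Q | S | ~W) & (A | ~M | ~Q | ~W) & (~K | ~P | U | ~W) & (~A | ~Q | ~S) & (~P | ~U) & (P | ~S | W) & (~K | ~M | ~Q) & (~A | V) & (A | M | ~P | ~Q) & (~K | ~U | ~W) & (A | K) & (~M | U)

U=T, K=T, V=T, S=F, Q=T, M=F, W=F, P=F, A=F

Set U = True.
  then (~U | ~W) forces W = False.
  then (~M | ~U) forces M = False.
  then (~P | ~U) forces P = False.
  then (P | ~S | W) forces S = False.
  then (~A | M | P) forces A = False.
  then (M | ~U | V) forces V = True.
  then (A | K) forces K = True.
Set Q = True.
All clauses satisfied.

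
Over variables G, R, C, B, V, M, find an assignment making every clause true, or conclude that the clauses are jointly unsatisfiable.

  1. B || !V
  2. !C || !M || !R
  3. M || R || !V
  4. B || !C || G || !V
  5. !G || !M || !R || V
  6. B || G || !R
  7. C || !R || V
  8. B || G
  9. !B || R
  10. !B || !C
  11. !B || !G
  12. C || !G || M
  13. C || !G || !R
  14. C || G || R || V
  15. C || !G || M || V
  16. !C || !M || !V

Set G = True.
  then (!B || !G) forces B = False.
  then (B || !V) forces V = False.
Set R = True.
  then (!G || !M || !R || V) forces M = False.
  then (C || !R || V) forces C = True.
All clauses satisfied.

G = True; R = True; C = True; B = False; V = False; M = False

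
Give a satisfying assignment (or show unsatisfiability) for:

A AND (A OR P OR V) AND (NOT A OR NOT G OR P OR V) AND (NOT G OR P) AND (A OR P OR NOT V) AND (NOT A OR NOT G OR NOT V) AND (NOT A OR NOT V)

P=F; A=T; G=F; V=F

Unit clause (A) forces A = True.
In (NOT A OR NOT V) only NOT V is left, so V = False.
Set P = False.
  then (NOT A OR NOT G OR P OR V) forces G = False.
Check each clause:
  (A): A holds.
  (A OR P OR V): A holds.
  (NOT A OR NOT G OR P OR V): NOT G holds.
  (NOT G OR P): NOT G holds.
  (A OR P OR NOT V): A holds.
  (NOT A OR NOT G OR NOT V): NOT G holds.
  (NOT A OR NOT V): NOT V holds.
All clauses satisfied.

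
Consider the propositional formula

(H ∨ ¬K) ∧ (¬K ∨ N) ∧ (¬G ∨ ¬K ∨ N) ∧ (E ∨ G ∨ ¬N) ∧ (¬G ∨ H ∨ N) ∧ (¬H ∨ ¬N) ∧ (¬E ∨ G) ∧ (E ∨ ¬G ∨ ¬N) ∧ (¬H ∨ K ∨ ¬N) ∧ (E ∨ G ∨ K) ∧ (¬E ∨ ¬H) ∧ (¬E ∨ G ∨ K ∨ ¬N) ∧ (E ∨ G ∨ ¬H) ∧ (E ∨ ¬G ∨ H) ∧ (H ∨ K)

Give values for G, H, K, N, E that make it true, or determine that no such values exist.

Set G = True.
Set H = True.
  then (¬H ∨ ¬N) forces N = False.
  then (¬E ∨ ¬H) forces E = False.
  then (¬K ∨ N) forces K = False.
All clauses satisfied.

G=T, H=T, K=F, N=F, E=F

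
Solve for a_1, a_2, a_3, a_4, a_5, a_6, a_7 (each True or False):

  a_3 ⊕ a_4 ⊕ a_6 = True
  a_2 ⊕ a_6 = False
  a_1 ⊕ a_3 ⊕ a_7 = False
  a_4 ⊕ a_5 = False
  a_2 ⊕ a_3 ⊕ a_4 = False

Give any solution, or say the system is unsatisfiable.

Unsatisfiable

Adding constraints 1, 2, 5 mod 2: every variable appears an even number of times on the left, so the left side is 0.
But the right sides sum to 1 (mod 2). 0 ≠ 1 — the system is inconsistent.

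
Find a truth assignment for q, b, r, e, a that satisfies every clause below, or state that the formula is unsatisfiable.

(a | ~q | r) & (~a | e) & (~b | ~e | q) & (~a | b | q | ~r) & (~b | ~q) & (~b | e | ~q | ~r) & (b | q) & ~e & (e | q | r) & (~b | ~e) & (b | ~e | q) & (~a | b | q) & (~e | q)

Unit clause (~e) forces e = False.
In (~a | e) only ~a is left, so a = False.
Set q = False.
  then (b | q) forces b = True.
  then (e | q | r) forces r = True.
All clauses satisfied.

q = False, b = True, r = True, e = False, a = False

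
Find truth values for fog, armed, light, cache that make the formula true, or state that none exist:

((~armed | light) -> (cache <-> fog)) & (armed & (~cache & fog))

fog: True, armed: True, light: False, cache: False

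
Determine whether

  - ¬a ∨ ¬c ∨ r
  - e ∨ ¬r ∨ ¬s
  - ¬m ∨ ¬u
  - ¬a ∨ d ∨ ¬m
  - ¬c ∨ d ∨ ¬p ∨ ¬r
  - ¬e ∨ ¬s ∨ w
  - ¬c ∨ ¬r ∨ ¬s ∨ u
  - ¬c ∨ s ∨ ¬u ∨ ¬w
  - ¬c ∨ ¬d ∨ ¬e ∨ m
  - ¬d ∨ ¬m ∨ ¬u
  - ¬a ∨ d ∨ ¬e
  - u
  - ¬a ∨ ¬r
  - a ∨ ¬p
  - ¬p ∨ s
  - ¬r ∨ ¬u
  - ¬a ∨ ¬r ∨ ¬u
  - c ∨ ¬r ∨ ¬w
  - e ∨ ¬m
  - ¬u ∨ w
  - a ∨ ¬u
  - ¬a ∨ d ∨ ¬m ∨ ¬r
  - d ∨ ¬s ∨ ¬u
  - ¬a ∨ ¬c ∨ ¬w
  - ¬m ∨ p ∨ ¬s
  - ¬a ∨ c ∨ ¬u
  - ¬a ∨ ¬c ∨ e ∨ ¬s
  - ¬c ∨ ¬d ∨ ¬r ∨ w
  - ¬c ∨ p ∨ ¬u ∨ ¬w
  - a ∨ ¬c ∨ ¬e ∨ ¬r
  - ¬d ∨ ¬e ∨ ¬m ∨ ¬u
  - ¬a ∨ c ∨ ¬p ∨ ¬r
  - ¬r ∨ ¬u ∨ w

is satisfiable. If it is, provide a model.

Case u = True:
  (¬m ∨ ¬u) forces m = False.
  (¬r ∨ ¬u) forces r = False.
  (¬u ∨ w) forces w = True.
  (a ∨ ¬u) forces a = True.
  (¬a ∨ ¬c ∨ r) forces c = False.
  Clause (¬a ∨ c ∨ ¬u) is falsified — contradiction.
Case u = False:
  Clause (u) is falsified — contradiction.
Both cases fail, so the formula is unsatisfiable.

Unsatisfiable — no assignment works.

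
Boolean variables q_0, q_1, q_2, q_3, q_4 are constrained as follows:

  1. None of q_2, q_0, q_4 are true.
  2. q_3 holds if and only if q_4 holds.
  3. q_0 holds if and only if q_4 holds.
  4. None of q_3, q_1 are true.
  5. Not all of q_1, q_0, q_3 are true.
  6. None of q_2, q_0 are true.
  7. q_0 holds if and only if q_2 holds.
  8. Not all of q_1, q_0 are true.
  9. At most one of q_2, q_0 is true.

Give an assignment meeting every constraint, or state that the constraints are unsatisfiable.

q_0: False, q_1: False, q_2: False, q_3: False, q_4: False

  (1) {q_2, q_0, q_4}: 0 true — none ✓
  (2) q_3=F, q_4=F — same ✓
  (3) q_0=F, q_4=F — same ✓
  (4) {q_3, q_1}: 0 true — none ✓
  (5) {q_1, q_0, q_3}: 0/3 true — not all ✓
  (6) {q_2, q_0}: 0 true — none ✓
  (7) q_0=F, q_2=F — same ✓
  (8) {q_1, q_0}: 0/2 true — not all ✓
  (9) {q_2, q_0}: 0 true — at most one ✓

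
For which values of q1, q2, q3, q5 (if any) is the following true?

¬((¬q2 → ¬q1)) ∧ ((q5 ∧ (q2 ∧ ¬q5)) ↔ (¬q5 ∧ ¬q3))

q1: True; q2: False; q3: False; q5: True

  ¬((¬q2 → ¬q1)) = True
    ¬q2 → ¬q1 = False
      ¬q2 = True
      ¬q1 = False
  (q5 ∧ (q2 ∧ ¬q5)) ↔ (¬q5 ∧ ¬q3) = True
    q5 ∧ (q2 ∧ ¬q5) = False
      q2 ∧ ¬q5 = False
        ¬q5 = False
    ¬q5 ∧ ¬q3 = False
      ¬q5 = False
      ¬q3 = True
Both conjuncts True, so the formula holds.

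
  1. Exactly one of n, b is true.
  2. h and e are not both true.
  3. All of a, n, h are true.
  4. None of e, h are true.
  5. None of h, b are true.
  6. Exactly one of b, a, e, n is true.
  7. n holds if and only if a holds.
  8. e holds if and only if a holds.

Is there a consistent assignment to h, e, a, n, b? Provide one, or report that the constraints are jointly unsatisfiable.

Case h = True:
  Constraint (4) is violated (h=T) — contradiction.
Case h = False:
  Constraint (3) is violated (h=F) — contradiction.
Both cases fail — unsatisfiable.

The formula is unsatisfiable.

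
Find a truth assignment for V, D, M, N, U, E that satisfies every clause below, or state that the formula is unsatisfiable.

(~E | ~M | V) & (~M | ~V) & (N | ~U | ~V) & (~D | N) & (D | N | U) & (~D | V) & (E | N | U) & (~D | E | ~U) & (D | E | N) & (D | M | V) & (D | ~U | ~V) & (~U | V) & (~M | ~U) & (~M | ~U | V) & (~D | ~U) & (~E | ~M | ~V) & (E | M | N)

Set V = False.
  then (~D | V) forces D = False.
  then (D | M | V) forces M = True.
  then (~U | V) forces U = False.
  then (~E | ~M | V) forces E = False.
  then (D | N | U) forces N = True.
All clauses satisfied.

V = False, D = False, M = True, N = True, U = False, E = False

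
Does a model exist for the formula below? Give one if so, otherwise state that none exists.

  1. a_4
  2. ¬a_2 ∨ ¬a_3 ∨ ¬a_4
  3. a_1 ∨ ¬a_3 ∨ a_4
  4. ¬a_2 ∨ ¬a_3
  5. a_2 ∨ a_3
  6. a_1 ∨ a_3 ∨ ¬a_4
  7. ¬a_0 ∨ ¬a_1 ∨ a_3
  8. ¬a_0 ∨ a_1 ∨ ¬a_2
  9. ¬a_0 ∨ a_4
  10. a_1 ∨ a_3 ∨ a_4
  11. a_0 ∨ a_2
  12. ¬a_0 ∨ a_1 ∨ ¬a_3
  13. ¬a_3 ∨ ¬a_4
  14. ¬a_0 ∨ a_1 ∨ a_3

Unit clause (a_4) forces a_4 = True.
In (¬a_3 ∨ ¬a_4) only ¬a_3 is left, so a_3 = False.
In (a_2 ∨ a_3) only a_2 is left, so a_2 = True.
In (a_1 ∨ a_3 ∨ ¬a_4) only a_1 is left, so a_1 = True.
In (¬a_0 ∨ ¬a_1 ∨ a_3) only ¬a_0 is left, so a_0 = False.
All clauses satisfied.

a_0: False, a_1: True, a_2: True, a_3: False, a_4: True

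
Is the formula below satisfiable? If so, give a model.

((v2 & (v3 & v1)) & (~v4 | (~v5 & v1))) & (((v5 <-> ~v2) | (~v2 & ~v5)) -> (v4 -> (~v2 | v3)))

v1 = True, v2 = True, v3 = True, v4 = False, v5 = True

  (v2 & (v3 & v1)) & (~v4 | (~v5 & v1)) = True
    v2 & (v3 & v1) = True
      v3 & v1 = True
    ~v4 | (~v5 & v1) = True
      ~v4 = True
      ~v5 & v1 = False
        ~v5 = False
  ((v5 <-> ~v2) | (~v2 & ~v5)) -> (v4 -> (~v2 | v3)) = True
    (v5 <-> ~v2) | (~v2 & ~v5) = False
      v5 <-> ~v2 = False
        ~v2 = False
      ~v2 & ~v5 = False
        ~v2 = False
        ~v5 = False
    v4 -> (~v2 | v3) = True
      ~v2 | v3 = True
        ~v2 = False
Both conjuncts True, so the formula holds.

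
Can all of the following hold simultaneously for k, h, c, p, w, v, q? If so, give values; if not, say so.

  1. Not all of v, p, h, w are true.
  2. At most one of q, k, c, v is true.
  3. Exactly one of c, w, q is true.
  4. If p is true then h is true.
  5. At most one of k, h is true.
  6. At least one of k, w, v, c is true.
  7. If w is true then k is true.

k = False, h = True, c = True, p = False, w = False, v = False, q = False

  (1) {v, p, h, w}: 1/4 true — not all ✓
  (2) {q, k, c, v}: 1 true — at most one ✓
  (3) {c, w, q}: 1 true — exactly one ✓
  (4) p=F ⇒ h: vacuous ✓
  (5) {k, h}: 1 true — at most one ✓
  (6) {k, w, v, c}: 1 true — at least one ✓
  (7) w=F ⇒ k: vacuous ✓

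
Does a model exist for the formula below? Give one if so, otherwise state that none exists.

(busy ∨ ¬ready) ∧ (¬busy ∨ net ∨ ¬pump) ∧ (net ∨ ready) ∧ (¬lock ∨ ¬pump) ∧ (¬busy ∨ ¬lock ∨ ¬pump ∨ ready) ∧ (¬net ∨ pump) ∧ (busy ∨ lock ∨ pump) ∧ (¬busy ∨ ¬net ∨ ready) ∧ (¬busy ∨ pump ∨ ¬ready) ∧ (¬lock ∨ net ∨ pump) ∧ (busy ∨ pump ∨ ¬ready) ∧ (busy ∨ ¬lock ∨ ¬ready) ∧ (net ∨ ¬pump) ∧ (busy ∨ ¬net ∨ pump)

pump = True; ready = True; lock = False; net = True; busy = True

Try pump = False:
  (¬net ∨ pump) forces net = False.
  (net ∨ ready) forces ready = True.
  (busy ∨ ¬ready) forces busy = True.
  clause (¬busy ∨ pump ∨ ¬ready) is falsified — backtrack.
So pump = True.
  then (¬lock ∨ ¬pump) forces lock = False.
  then (net ∨ ¬pump) forces net = True.
Set ready = True.
  then (busy ∨ ¬ready) forces busy = True.
All clauses satisfied.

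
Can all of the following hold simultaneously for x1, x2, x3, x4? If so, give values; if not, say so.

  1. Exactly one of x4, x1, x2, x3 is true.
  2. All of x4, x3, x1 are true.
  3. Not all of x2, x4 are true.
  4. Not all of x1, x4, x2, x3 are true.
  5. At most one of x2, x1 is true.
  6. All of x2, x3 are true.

The formula is unsatisfiable.

Case x1 = True:
  (1) with x1=T forces x4 = False.
  Constraint (2) is violated (x4=F) — contradiction.
Case x1 = False:
  Constraint (2) is violated (x1=F) — contradiction.
Both cases fail — unsatisfiable.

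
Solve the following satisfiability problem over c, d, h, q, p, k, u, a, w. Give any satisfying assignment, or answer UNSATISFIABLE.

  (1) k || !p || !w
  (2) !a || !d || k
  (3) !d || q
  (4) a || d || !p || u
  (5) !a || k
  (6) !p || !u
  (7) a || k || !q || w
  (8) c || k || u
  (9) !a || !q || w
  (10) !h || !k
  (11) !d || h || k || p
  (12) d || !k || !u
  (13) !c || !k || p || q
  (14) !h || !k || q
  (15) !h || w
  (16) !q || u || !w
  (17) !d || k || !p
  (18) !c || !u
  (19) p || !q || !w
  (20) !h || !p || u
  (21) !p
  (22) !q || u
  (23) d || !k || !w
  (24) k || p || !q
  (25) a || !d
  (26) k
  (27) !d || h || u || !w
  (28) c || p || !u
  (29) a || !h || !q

Unit clause (!p) forces p = False.
Unit clause (k) forces k = True.
In (!h || !k) only !h is left, so h = False.
Try c = True:
  (!c || !k || p || q) forces q = True.
  (!c || !u) forces u = False.
  clause (!q || u) is falsified — backtrack.
So c = False.
  then (c || p || !u) forces u = False.
  then (!q || u) forces q = False.
  then (!d || q) forces d = False.
  then (d || !k || !w) forces w = False.
Set a = True.
All clauses satisfied.

c = False; d = False; h = False; q = False; p = False; k = True; u = False; a = True; w = False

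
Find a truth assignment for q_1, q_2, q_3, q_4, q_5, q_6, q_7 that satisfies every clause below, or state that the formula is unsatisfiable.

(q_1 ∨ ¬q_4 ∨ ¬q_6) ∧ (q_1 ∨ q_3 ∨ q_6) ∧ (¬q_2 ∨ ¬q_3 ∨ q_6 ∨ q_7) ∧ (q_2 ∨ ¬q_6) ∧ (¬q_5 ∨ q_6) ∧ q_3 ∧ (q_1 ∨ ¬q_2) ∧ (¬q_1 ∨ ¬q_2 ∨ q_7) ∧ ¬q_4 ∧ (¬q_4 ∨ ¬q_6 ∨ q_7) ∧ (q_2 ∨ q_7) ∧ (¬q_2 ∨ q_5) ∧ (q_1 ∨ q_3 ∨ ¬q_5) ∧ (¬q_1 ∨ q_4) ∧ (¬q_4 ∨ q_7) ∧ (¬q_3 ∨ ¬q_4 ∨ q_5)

q_1 = False, q_2 = False, q_3 = True, q_4 = False, q_5 = False, q_6 = False, q_7 = True

Unit clause (q_3) forces q_3 = True.
Unit clause (¬q_4) forces q_4 = False.
In (¬q_1 ∨ q_4) only ¬q_1 is left, so q_1 = False.
In (q_1 ∨ ¬q_2) only ¬q_2 is left, so q_2 = False.
In (q_2 ∨ q_7) only q_7 is left, so q_7 = True.
In (q_2 ∨ ¬q_6) only ¬q_6 is left, so q_6 = False.
In (¬q_5 ∨ q_6) only ¬q_5 is left, so q_5 = False.
All clauses satisfied.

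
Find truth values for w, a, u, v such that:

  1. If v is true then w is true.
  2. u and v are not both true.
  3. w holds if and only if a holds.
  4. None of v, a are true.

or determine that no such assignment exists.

w: False; a: False; u: False; v: False

  (1) v=F ⇒ w: vacuous ✓
  (2) u=F, v=F — not both ✓
  (3) w=F, a=F — same ✓
  (4) {v, a}: 0 true — none ✓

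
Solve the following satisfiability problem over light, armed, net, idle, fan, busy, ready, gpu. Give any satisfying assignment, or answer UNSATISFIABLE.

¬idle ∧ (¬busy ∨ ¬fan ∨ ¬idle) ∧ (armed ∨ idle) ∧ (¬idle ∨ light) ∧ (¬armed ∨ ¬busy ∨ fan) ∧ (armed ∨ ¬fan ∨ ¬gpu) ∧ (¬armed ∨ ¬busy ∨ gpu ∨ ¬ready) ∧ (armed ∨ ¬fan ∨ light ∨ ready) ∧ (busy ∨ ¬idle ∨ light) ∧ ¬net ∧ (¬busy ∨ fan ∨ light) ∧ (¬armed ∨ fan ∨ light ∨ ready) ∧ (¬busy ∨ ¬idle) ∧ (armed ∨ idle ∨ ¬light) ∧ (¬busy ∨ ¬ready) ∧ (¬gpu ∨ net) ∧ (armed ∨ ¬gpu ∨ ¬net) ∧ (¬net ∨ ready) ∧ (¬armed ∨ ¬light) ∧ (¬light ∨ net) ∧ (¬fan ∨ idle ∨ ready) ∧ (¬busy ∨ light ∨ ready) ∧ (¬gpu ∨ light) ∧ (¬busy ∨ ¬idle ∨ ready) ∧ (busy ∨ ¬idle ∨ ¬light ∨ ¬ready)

Unit clause (¬idle) forces idle = False.
In (armed ∨ idle) only armed is left, so armed = True.
Unit clause (¬net) forces net = False.
In (¬gpu ∨ net) only ¬gpu is left, so gpu = False.
In (¬armed ∨ ¬light) only ¬light is left, so light = False.
Set fan = False.
  then (¬armed ∨ ¬busy ∨ fan) forces busy = False.
  then (¬armed ∨ fan ∨ light ∨ ready) forces ready = True.
All clauses satisfied.

light = False; armed = True; net = False; idle = False; fan = False; busy = False; ready = True; gpu = False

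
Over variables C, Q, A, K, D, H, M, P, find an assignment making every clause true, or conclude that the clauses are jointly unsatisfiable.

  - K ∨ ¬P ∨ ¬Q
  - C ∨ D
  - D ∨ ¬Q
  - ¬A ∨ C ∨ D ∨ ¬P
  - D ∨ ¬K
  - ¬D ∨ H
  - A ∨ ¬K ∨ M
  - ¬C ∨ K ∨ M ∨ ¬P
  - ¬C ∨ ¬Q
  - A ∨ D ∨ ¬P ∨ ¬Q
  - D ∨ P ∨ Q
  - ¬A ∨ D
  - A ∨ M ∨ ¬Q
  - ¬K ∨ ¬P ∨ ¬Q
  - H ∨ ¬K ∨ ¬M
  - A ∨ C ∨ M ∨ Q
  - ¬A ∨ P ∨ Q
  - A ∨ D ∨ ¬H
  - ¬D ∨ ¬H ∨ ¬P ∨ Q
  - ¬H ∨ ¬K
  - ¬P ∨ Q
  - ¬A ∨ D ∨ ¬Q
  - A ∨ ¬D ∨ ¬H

C=F, Q=T, A=T, K=F, D=T, H=T, M=T, P=F

Set C = False.
  then (C ∨ D) forces D = True.
  then (¬D ∨ H) forces H = True.
  then (¬H ∨ ¬K) forces K = False.
  then (A ∨ ¬D ∨ ¬H) forces A = True.
Try Q = False:
  (¬A ∨ P ∨ Q) forces P = True.
  clause (¬D ∨ ¬H ∨ ¬P ∨ Q) is falsified — backtrack.
So Q = True.
  then (K ∨ ¬P ∨ ¬Q) forces P = False.
Set M = True.
All clauses satisfied.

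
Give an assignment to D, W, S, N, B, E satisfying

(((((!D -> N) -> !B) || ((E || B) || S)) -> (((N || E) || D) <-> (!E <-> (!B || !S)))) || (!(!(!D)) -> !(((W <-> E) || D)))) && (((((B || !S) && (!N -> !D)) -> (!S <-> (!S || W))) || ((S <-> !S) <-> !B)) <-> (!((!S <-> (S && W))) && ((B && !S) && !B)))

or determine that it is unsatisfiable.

The formula is unsatisfiable.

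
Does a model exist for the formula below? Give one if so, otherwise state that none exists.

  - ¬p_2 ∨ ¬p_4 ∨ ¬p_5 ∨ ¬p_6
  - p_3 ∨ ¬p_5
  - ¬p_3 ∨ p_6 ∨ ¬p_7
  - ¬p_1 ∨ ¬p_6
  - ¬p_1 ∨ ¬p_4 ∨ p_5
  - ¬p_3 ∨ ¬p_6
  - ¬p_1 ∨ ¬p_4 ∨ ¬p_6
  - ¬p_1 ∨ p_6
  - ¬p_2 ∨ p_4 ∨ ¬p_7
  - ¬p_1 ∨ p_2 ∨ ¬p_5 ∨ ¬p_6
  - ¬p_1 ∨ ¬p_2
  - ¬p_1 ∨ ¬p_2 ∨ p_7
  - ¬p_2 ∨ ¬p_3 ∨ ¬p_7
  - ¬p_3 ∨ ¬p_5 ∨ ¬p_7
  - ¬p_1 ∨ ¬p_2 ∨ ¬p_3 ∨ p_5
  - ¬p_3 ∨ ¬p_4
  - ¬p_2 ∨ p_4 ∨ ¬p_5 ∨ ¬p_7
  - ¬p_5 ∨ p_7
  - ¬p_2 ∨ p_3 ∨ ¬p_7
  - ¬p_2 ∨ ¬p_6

Try p_1 = True:
  (¬p_1 ∨ ¬p_6) forces p_6 = False.
  clause (¬p_1 ∨ p_6) is falsified — backtrack.
So p_1 = False.
Set p_2 = False.
Set p_3 = False.
  then (p_3 ∨ ¬p_5) forces p_5 = False.
Set p_4 = True.
Set p_6 = False.
Set p_7 = True.
All clauses satisfied.

p_1 = False, p_2 = False, p_3 = False, p_4 = True, p_5 = False, p_6 = False, p_7 = True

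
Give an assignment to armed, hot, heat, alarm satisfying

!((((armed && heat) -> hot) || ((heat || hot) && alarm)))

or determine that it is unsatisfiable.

armed: True, hot: False, heat: True, alarm: False

  !((((armed && heat) -> hot) || ((heat || hot) && alarm))) = True
    ((armed && heat) -> hot) || ((heat || hot) && alarm) = False
      (armed && heat) -> hot = False
        armed && heat = True
      (heat || hot) && alarm = False
        heat || hot = True
The formula evaluates to True.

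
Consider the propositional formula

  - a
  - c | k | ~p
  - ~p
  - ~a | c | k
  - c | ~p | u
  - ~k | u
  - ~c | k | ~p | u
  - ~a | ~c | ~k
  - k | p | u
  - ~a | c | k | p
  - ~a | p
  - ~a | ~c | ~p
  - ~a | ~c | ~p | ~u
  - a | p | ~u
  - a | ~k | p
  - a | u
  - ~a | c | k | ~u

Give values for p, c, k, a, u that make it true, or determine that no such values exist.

Case p = True:
  Clause (~p) is falsified — contradiction.
Case p = False:
  (a) forces a = True.
  Clause (~a | p) is falsified — contradiction.
Both cases fail, so the formula is unsatisfiable.

No satisfying assignment exists.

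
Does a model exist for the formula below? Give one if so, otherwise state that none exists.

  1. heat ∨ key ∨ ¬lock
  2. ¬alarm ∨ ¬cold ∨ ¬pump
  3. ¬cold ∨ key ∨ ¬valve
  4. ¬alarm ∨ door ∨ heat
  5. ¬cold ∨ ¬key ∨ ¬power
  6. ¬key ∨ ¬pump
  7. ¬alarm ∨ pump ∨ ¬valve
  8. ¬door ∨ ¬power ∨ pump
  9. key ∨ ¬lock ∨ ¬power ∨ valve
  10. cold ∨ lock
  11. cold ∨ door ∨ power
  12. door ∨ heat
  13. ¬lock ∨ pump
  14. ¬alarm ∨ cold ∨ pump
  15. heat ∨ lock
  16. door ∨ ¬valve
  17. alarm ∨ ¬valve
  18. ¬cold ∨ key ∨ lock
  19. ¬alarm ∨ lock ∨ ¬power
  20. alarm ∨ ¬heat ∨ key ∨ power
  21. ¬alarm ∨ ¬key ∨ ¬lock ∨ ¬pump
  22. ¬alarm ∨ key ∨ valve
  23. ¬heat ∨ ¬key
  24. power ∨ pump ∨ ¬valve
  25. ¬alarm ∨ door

valve=T, heat=T, power=T, key=F, lock=T, cold=F, door=T, pump=T, alarm=T

Set valve = True.
  then (door ∨ ¬valve) forces door = True.
  then (alarm ∨ ¬valve) forces alarm = True.
  then (¬alarm ∨ pump ∨ ¬valve) forces pump = True.
  then (¬alarm ∨ ¬cold ∨ ¬pump) forces cold = False.
  then (¬key ∨ ¬pump) forces key = False.
  then (cold ∨ lock) forces lock = True.
  then (heat ∨ key ∨ ¬lock) forces heat = True.
Set power = True.
All clauses satisfied.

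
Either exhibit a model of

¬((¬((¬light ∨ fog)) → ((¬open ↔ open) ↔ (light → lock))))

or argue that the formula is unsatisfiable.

lock=T, fog=F, light=T, open=F

  ¬((¬((¬light ∨ fog)) → ((¬open ↔ open) ↔ (light → lock)))) = True
    ¬((¬light ∨ fog)) → ((¬open ↔ open) ↔ (light → lock)) = False
      ¬((¬light ∨ fog)) = True
        ¬light ∨ fog = False
          ¬light = False
      (¬open ↔ open) ↔ (light → lock) = False
        ¬open ↔ open = False
          ¬open = True
        light → lock = True
The formula evaluates to True.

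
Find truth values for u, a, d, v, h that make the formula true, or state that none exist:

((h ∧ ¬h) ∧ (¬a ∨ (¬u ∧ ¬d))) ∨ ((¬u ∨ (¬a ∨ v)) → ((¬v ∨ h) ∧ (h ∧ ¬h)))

u=T, a=T, d=F, v=F, h=F

  ((h ∧ ¬h) ∧ (¬a ∨ (¬u ∧ ¬d))) ∨ ((¬u ∨ (¬a ∨ v)) → ((¬v ∨ h) ∧ (h ∧ ¬h))) = True
    (h ∧ ¬h) ∧ (¬a ∨ (¬u ∧ ¬d)) = False
      h ∧ ¬h = False
        ¬h = True
      ¬a ∨ (¬u ∧ ¬d) = False
        ¬a = False
        ¬u ∧ ¬d = False
          ¬u = False
          ¬d = True
    (¬u ∨ (¬a ∨ v)) → ((¬v ∨ h) ∧ (h ∧ ¬h)) = True
      ¬u ∨ (¬a ∨ v) = False
        ¬u = False
        ¬a ∨ v = False
          ¬a = False
      (¬v ∨ h) ∧ (h ∧ ¬h) = False
        ¬v ∨ h = True
          ¬v = True
        h ∧ ¬h = False
          ¬h = True
The formula evaluates to True.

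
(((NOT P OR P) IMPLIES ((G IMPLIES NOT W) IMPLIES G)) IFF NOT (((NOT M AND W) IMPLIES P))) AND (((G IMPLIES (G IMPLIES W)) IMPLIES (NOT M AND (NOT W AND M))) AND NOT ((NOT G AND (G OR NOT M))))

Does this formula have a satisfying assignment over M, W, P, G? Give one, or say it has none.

UNSATISFIABLE

Case W = True: the conjunct (G IMPLIES (G IMPLIES W)) IMPLIES (NOT M AND (NOT W AND M)) becomes (G IMPLIES True) IMPLIES (NOT M AND False) = False.
Case W = False: the formula simplifies to NOT (((NOT P OR P) IMPLIES G)) AND (((G IMPLIES NOT G) IMPLIES (NOT M AND M)) AND NOT ((NOT G AND (G OR NOT M)))).
  G = True: the conjunct NOT (((NOT P OR P) IMPLIES G)) becomes NOT (((NOT P OR P) IMPLIES True)) = False.
  G = False: simplifies to NOT (NOT ((NOT P OR P))) AND ((NOT M AND M) AND NOT (NOT M)).
    M = True: the conjunct NOT M is False.
    M = False: the conjunct M is False.
Both cases fail — unsatisfiable.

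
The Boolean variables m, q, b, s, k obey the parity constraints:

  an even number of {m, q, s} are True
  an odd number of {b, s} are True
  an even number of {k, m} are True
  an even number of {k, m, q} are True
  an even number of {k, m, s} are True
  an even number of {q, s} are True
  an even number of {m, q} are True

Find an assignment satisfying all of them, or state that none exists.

m=F, q=F, b=T, s=F, k=F

{m, q, s}: 0 true → even ✓
{b, s}: 1 true → odd ✓
{k, m}: 0 true → even ✓
{k, m, q}: 0 true → even ✓
{k, m, s}: 0 true → even ✓
{q, s}: 0 true → even ✓
{m, q}: 0 true → even ✓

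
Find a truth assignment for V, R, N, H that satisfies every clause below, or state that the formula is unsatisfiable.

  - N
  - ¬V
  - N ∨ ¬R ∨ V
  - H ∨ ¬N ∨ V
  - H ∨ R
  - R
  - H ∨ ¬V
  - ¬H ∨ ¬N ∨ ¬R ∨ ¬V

V=F; R=T; N=T; H=T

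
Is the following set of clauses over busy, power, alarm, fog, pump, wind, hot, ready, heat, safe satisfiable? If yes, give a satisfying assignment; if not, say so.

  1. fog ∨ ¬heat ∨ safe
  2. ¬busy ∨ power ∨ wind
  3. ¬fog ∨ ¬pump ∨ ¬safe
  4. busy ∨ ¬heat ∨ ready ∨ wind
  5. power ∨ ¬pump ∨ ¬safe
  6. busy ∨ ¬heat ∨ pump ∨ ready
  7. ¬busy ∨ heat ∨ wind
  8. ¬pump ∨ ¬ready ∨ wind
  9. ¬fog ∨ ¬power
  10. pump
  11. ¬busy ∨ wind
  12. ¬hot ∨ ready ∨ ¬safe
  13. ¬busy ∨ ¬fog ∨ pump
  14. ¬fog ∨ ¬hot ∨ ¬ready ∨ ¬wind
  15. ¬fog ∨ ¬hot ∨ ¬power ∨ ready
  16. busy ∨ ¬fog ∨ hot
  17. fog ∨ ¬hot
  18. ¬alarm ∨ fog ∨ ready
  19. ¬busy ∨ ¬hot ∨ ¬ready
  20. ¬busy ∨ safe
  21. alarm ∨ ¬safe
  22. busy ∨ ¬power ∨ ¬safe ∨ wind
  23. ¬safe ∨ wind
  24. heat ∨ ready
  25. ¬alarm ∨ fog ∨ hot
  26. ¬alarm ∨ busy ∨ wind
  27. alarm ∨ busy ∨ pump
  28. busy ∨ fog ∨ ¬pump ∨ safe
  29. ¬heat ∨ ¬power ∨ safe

busy: False; power: False; alarm: False; fog: True; pump: True; wind: True; hot: True; ready: False; heat: True; safe: False

Unit clause (pump) forces pump = True.
Set busy = False.
Try power = True:
  (¬fog ∨ ¬power) forces fog = False.
  (fog ∨ ¬hot) forces hot = False.
  (¬alarm ∨ fog ∨ hot) forces alarm = False.
  (alarm ∨ ¬safe) forces safe = False.
  clause (busy ∨ fog ∨ ¬pump ∨ safe) is falsified — backtrack.
So power = False.
  then (power ∨ ¬pump ∨ ¬safe) forces safe = False.
  then (busy ∨ fog ∨ ¬pump ∨ safe) forces fog = True.
  then (busy ∨ ¬fog ∨ hot) forces hot = True.
Set alarm = False.
Try wind = False:
  (¬pump ∨ ¬ready ∨ wind) forces ready = False.
  (busy ∨ ¬heat ∨ ready ∨ wind) forces heat = False.
  clause (heat ∨ ready) is falsified — backtrack.
So wind = True.
  then (¬fog ∨ ¬hot ∨ ¬ready ∨ ¬wind) forces ready = False.
  then (heat ∨ ready) forces heat = True.
All clauses satisfied.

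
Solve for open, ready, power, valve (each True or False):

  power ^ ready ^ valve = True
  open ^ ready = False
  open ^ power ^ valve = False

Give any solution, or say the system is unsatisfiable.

Unsatisfiable — no assignment works.

Adding constraints 1, 2, 3 mod 2: every variable appears an even number of times on the left, so the left side is 0.
But the right sides sum to 1 (mod 2). 0 ≠ 1 — the system is inconsistent.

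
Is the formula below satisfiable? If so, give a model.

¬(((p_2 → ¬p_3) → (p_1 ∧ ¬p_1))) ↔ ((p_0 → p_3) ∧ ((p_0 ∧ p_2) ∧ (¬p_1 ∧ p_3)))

p_0=F; p_1=F; p_2=T; p_3=T

  ¬(((p_2 → ¬p_3) → (p_1 ∧ ¬p_1))) ↔ ((p_0 → p_3) ∧ ((p_0 ∧ p_2) ∧ (¬p_1 ∧ p_3))) = True
    ¬(((p_2 → ¬p_3) → (p_1 ∧ ¬p_1))) = False
      (p_2 → ¬p_3) → (p_1 ∧ ¬p_1) = True
        p_2 → ¬p_3 = False
          ¬p_3 = False
        p_1 ∧ ¬p_1 = False
          ¬p_1 = True
    (p_0 → p_3) ∧ ((p_0 ∧ p_2) ∧ (¬p_1 ∧ p_3)) = False
      p_0 → p_3 = True
      (p_0 ∧ p_2) ∧ (¬p_1 ∧ p_3) = False
        p_0 ∧ p_2 = False
        ¬p_1 ∧ p_3 = True
          ¬p_1 = True
The formula evaluates to True.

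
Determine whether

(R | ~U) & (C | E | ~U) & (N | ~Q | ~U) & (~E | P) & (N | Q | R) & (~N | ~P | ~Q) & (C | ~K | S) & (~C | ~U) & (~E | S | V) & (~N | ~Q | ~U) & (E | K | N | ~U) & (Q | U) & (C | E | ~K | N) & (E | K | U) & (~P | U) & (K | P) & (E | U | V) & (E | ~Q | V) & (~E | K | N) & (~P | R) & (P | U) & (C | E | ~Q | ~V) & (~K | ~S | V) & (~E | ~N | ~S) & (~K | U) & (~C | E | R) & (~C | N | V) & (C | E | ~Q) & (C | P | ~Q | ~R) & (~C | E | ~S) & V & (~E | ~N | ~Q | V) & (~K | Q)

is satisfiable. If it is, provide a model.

Unit clause (V) forces V = True.
Set S = False.
Set Q = False.
  then (Q | U) forces U = True.
  then (~K | Q) forces K = False.
  then (R | ~U) forces R = True.
  then (~C | ~U) forces C = False.
  then (K | P) forces P = True.
  then (C | E | ~U) forces E = True.
  then (~E | K | N) forces N = True.
All clauses satisfied.

S: False, Q: False, P: True, R: True, E: True, N: True, C: False, U: True, V: True, K: False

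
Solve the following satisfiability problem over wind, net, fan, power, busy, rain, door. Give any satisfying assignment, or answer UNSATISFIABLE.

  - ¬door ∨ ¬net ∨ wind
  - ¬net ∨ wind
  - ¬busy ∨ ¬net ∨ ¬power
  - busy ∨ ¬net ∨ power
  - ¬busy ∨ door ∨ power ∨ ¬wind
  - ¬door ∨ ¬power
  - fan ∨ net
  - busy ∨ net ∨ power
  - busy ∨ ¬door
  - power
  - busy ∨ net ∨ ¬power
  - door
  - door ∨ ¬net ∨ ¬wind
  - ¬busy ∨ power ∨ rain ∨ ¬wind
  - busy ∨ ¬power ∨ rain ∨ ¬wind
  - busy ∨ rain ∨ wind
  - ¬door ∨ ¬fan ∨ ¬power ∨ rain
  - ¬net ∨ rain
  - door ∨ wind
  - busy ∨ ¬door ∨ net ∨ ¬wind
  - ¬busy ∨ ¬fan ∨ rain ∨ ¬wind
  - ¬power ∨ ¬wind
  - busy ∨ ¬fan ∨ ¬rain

Case power = True:
  (¬door ∨ ¬power) forces door = False.
  Clause (door) is falsified — contradiction.
Case power = False:
  Clause (power) is falsified — contradiction.
Both cases fail, so the formula is unsatisfiable.

UNSATISFIABLE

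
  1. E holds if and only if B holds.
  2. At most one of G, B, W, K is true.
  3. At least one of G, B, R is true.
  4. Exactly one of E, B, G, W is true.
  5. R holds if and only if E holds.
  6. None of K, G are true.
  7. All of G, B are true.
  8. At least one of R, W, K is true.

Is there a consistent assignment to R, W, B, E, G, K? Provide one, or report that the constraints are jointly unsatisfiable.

Unsatisfiable — no assignment works.

Case G = True:
  Constraint (6) is violated (G=T) — contradiction.
Case G = False:
  Constraint (7) is violated (G=F) — contradiction.
Both cases fail — unsatisfiable.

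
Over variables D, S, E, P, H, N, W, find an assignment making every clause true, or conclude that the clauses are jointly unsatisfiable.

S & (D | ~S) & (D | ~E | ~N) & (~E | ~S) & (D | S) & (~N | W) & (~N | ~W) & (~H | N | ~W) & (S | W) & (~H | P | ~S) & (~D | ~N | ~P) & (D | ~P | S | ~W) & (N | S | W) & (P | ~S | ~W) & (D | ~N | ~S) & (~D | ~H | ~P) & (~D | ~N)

Unit clause (S) forces S = True.
In (D | ~S) only D is left, so D = True.
In (~E | ~S) only ~E is left, so E = False.
In (~D | ~N) only ~N is left, so N = False.
Set P = False.
  then (~H | P | ~S) forces H = False.
  then (P | ~S | ~W) forces W = False.
All clauses satisfied.

D = True, S = True, E = False, P = False, H = False, N = False, W = False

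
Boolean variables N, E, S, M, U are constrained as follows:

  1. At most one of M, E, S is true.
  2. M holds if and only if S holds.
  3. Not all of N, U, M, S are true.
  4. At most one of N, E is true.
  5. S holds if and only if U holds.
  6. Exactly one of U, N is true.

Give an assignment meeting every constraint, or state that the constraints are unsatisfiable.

N = True, E = False, S = False, M = False, U = False

  (1) {M, E, S}: 0 true — at most one ✓
  (2) M=F, S=F — same ✓
  (3) {N, U, M, S}: 1/4 true — not all ✓
  (4) {N, E}: 1 true — at most one ✓
  (5) S=F, U=F — same ✓
  (6) {U, N}: 1 true — exactly one ✓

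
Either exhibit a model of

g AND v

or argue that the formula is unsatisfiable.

v = True, g = True

Both conjuncts True, so the formula holds.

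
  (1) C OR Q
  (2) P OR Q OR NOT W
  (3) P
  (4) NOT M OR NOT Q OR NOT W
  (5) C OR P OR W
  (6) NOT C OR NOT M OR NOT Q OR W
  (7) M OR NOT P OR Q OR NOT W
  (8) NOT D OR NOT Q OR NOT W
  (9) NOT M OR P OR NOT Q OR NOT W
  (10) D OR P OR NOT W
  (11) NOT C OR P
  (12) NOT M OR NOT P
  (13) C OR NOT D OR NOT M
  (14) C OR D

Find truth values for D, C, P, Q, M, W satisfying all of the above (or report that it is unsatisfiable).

D = True, C = True, P = True, Q = False, M = False, W = False

Unit clause (P) forces P = True.
In (NOT M OR NOT P) only NOT M is left, so M = False.
Set D = True.
Set C = True.
Set Q = False.
  then (M OR NOT P OR Q OR NOT W) forces W = False.
All clauses satisfied.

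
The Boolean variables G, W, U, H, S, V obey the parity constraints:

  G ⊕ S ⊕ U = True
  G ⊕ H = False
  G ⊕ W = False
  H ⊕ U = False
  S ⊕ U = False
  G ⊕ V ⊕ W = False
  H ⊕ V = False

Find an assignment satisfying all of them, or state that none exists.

No satisfying assignment exists.

Adding constraints 1, 2, 3, 5, 6, 7 mod 2: every variable appears an even number of times on the left, so the left side is 0.
But the right sides sum to 1 (mod 2). 0 ≠ 1 — the system is inconsistent.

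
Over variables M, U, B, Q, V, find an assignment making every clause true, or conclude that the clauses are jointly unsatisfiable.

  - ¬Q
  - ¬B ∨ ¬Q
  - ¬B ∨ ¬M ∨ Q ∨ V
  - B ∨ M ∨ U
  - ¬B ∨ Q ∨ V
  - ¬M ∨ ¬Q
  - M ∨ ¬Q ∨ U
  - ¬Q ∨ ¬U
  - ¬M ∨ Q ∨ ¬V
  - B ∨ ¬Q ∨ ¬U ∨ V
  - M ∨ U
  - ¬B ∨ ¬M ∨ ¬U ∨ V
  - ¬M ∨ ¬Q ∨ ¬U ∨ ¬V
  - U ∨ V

Unit clause (¬Q) forces Q = False.
Set M = False.
  then (M ∨ U) forces U = True.
Set B = False.
Set V = True.
All clauses satisfied.

M = False, U = True, B = False, Q = False, V = True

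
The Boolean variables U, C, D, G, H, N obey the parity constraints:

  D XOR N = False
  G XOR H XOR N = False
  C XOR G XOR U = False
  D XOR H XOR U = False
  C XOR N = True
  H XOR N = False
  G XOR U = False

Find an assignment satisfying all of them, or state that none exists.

U=F; C=F; D=T; G=F; H=T; N=T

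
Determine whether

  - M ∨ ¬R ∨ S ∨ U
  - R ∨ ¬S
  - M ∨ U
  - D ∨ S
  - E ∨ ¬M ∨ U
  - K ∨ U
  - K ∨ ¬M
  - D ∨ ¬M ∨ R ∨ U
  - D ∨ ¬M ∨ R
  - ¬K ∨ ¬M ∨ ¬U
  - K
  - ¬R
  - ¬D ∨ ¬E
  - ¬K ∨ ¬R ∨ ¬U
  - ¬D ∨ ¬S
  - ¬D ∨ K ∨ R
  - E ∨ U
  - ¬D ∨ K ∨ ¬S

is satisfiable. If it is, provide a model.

Unit clause (K) forces K = True.
Unit clause (¬R) forces R = False.
In (R ∨ ¬S) only ¬S is left, so S = False.
In (D ∨ S) only D is left, so D = True.
In (¬D ∨ ¬E) only ¬E is left, so E = False.
In (E ∨ U) only U is left, so U = True.
In (¬K ∨ ¬M ∨ ¬U) only ¬M is left, so M = False.
All clauses satisfied.

S = False; E = False; M = False; D = True; U = True; K = True; R = False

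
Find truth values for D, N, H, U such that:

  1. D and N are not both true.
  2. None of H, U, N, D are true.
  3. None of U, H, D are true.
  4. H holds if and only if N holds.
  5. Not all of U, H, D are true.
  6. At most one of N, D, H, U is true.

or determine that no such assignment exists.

D = False, N = False, H = False, U = False

  (1) D=F, N=F — not both ✓
  (2) {H, U, N, D}: 0 true — none ✓
  (3) {U, H, D}: 0 true — none ✓
  (4) H=F, N=F — same ✓
  (5) {U, H, D}: 0/3 true — not all ✓
  (6) {N, D, H, U}: 0 true — at most one ✓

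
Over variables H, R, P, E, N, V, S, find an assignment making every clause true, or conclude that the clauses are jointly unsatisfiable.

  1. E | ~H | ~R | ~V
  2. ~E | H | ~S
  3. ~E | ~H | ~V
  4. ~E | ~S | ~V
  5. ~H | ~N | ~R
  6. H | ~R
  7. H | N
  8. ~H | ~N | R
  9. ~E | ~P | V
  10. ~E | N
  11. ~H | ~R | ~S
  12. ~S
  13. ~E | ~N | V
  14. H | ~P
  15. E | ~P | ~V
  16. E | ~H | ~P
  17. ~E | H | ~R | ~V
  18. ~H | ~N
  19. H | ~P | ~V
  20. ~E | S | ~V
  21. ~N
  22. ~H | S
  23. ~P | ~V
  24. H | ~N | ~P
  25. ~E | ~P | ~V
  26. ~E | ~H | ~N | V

The formula is unsatisfiable.

Case S = True:
  Clause (~S) is falsified — contradiction.
Case S = False:
  (~N) forces N = False.
  (H | N) forces H = True.
  Clause (~H | S) is falsified — contradiction.
Both cases fail, so the formula is unsatisfiable.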